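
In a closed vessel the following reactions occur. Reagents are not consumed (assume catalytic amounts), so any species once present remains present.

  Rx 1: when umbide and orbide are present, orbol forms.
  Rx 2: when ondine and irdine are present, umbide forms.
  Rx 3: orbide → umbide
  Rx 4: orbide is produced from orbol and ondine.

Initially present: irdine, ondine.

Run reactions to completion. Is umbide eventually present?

ondine and irdine present → umbide forms (Rx 2).

Yes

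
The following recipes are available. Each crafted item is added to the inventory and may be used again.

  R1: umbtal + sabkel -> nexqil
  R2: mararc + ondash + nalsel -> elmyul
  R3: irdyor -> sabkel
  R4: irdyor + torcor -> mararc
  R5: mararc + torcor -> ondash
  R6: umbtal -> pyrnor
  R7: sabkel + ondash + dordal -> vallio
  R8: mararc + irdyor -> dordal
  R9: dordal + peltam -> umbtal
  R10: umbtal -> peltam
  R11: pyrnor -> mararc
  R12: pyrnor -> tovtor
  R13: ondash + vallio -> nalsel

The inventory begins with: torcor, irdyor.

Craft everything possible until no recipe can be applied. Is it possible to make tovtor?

No

tovtor would need pyrnor (R12), but pyrnor is never obtained.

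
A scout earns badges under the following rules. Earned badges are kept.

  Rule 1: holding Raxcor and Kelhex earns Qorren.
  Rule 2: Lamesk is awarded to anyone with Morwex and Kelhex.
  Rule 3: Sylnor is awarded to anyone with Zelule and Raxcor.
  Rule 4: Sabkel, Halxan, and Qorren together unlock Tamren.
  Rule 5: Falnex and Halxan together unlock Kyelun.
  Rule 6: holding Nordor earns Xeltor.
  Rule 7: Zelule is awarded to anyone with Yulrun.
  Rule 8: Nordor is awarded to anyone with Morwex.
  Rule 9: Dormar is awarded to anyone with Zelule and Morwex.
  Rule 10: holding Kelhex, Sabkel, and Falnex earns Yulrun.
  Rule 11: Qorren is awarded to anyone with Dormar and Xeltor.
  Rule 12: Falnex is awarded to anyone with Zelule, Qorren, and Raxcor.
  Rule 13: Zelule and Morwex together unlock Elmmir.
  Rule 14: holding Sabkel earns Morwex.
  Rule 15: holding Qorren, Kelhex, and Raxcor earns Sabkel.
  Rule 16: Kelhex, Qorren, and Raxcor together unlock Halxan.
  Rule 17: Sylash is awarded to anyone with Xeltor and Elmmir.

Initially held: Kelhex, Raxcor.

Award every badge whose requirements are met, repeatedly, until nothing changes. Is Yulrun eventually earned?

Yulrun would need Kelhex, Sabkel, and Falnex (Rule 10), but Falnex is never earned.

No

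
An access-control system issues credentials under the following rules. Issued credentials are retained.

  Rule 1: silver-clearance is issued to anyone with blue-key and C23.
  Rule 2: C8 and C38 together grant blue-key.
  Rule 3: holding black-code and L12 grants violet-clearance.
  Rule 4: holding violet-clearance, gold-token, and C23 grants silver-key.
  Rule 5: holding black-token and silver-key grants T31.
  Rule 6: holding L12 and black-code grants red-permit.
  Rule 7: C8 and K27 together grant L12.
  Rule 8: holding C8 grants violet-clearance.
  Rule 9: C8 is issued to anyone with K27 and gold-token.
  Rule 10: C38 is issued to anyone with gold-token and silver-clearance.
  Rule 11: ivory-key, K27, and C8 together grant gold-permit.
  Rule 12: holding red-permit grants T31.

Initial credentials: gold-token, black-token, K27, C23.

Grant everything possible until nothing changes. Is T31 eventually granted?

Holding K27 and gold-token grants C8 (Rule 9).
Holding C8 grants violet-clearance (Rule 8).
Holding violet-clearance, gold-token, and C23 grants silver-key (Rule 4).
Holding black-token and silver-key grants T31 (Rule 5).

Yes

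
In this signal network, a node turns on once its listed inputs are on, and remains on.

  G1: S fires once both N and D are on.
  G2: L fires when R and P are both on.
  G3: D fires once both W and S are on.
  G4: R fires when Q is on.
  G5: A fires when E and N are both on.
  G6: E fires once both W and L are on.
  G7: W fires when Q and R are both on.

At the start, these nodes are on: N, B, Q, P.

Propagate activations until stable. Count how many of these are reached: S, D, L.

G4: Q on → R on.
G2: R and P on → L on.
S would need N and D (G1), but D never turns on.
D would need W and S (G3), but S never turns on.
L: reached.
Reached: L — 1 of the 3.

1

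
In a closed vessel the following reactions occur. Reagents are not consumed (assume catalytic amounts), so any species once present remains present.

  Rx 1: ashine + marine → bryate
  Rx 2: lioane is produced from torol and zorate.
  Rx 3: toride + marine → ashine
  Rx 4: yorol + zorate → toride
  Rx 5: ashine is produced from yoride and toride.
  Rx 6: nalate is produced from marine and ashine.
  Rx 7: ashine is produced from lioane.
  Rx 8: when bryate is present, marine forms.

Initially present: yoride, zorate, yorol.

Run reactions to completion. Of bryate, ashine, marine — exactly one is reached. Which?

ashine

yorol and zorate present → toride forms (Rx 4).
yoride and toride present → ashine forms (Rx 5).
marine would need bryate (Rx 8), but bryate never forms. bryate would need ashine and marine (Rx 1), but marine never forms.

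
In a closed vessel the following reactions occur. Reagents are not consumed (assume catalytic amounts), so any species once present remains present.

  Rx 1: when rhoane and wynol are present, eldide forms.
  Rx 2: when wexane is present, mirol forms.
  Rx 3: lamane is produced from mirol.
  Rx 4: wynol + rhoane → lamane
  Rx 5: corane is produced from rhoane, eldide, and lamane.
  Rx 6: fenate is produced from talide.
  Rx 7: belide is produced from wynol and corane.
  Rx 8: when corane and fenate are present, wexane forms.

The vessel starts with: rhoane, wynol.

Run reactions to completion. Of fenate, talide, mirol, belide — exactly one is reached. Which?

belide

wynol and rhoane present → lamane forms (Rx 4).
rhoane and wynol present → eldide forms (Rx 1).
rhoane, eldide, and lamane present → corane forms (Rx 5).
wynol and corane present → belide forms (Rx 7).
mirol would need wexane (Rx 2), but wexane never forms. fenate would need talide (Rx 6), but talide never forms. No rule produces talide, and it is not given.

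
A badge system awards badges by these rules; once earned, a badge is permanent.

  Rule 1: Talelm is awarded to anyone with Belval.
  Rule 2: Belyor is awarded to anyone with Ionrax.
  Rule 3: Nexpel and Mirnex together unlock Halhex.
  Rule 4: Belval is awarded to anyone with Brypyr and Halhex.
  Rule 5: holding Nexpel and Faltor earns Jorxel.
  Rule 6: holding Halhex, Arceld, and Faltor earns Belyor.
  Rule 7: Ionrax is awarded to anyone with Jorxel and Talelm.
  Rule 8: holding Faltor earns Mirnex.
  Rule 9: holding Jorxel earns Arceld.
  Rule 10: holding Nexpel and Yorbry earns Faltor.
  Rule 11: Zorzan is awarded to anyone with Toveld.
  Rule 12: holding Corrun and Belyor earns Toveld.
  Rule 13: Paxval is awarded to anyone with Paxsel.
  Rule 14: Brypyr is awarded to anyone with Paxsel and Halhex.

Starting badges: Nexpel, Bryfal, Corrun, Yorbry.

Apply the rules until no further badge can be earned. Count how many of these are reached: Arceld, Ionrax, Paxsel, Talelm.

With Nexpel and Yorbry, Faltor is earned (Rule 10).
With Nexpel and Faltor, Jorxel is earned (Rule 5).
With Jorxel, Arceld is earned (Rule 9).
Arceld: reached.
Ionrax would need Jorxel and Talelm (Rule 7), but Talelm is never earned.
No rule produces Paxsel, and it is not given.
Talelm would need Belval (Rule 1), but Belval is never earned.
Reached: Arceld — 1 of the 4.

1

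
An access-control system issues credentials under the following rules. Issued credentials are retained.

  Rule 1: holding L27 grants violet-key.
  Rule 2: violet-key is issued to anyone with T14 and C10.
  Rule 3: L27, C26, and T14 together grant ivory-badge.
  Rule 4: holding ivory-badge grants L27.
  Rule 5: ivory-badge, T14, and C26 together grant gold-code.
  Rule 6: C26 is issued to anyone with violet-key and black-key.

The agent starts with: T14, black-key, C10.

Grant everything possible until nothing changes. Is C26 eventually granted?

Holding T14 and C10 grants violet-key (Rule 2).
Holding violet-key and black-key grants C26 (Rule 6).

Yes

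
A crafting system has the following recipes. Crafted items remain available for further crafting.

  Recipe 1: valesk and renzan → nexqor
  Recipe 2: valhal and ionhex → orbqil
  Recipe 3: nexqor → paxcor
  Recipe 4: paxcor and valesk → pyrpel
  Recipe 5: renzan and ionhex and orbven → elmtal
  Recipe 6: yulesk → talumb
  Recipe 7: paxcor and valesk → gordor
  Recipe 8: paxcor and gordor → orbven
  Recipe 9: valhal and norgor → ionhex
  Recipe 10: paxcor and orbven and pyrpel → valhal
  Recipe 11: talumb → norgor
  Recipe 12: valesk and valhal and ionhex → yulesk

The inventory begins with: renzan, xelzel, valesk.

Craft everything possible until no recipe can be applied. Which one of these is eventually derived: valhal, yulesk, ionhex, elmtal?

valhal

Using Recipe 1, valesk and renzan make nexqor.
nexqor → paxcor (Recipe 3).
Using Recipe 7, paxcor and valesk make gordor.
Using Recipe 4, paxcor and valesk make pyrpel.
paxcor and gordor → orbven (Recipe 8).
paxcor and orbven and pyrpel → valhal (Recipe 10).
elmtal would need renzan, ionhex, and orbven (Recipe 5), but ionhex is never obtained. yulesk would need valesk, valhal, and ionhex (Recipe 12), but ionhex is never obtained. ionhex would need valhal and norgor (Recipe 9), but norgor is never obtained.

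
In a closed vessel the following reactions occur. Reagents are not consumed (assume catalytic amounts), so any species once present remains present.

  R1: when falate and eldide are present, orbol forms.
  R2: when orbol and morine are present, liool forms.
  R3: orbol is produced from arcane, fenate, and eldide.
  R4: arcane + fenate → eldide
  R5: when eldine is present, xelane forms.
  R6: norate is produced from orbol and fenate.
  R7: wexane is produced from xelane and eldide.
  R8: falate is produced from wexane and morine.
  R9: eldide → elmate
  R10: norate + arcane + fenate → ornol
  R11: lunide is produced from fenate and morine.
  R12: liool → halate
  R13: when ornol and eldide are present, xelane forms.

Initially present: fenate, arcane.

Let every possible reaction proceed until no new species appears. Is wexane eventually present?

arcane and fenate present → eldide forms (R4).
arcane, fenate, and eldide present → orbol forms (R3).
orbol and fenate present → norate forms (R6).
norate, arcane, and fenate present → ornol forms (R10).
ornol and eldide present → xelane forms (R13).
xelane and eldide present → wexane forms (R7).

Yes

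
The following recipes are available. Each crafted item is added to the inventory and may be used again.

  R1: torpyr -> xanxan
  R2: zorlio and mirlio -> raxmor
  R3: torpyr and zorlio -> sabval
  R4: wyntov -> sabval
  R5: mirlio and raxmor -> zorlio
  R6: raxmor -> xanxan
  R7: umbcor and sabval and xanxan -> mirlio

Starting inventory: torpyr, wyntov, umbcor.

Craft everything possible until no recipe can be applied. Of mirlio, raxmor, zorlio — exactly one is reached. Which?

Using R4, wyntov makes sabval.
Using R1, torpyr makes xanxan.
Using R7, umbcor, sabval, and xanxan make mirlio.
zorlio would need mirlio and raxmor (R5), but raxmor is never obtained. raxmor would need zorlio and mirlio (R2), but zorlio is never obtained.

mirlio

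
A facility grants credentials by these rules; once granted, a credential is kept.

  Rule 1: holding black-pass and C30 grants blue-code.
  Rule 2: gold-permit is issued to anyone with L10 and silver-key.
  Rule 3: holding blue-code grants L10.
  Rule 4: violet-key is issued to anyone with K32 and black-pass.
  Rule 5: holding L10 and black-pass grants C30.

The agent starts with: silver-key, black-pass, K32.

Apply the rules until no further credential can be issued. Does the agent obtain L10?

L10 would need blue-code (Rule 3), but blue-code is never granted.

No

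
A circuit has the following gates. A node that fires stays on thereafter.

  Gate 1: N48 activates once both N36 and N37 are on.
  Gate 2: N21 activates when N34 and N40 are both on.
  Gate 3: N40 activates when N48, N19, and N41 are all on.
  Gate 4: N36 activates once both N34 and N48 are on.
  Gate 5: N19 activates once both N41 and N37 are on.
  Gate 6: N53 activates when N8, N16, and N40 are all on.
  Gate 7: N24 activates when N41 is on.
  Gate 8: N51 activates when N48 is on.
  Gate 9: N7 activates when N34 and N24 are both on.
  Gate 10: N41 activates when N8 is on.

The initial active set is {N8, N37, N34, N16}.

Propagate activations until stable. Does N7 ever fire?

Gate 10: N8 on → N41 on.
Gate 7: N41 on → N24 on.
N34 and N24 are on, so N7 activates (Gate 9).

Yes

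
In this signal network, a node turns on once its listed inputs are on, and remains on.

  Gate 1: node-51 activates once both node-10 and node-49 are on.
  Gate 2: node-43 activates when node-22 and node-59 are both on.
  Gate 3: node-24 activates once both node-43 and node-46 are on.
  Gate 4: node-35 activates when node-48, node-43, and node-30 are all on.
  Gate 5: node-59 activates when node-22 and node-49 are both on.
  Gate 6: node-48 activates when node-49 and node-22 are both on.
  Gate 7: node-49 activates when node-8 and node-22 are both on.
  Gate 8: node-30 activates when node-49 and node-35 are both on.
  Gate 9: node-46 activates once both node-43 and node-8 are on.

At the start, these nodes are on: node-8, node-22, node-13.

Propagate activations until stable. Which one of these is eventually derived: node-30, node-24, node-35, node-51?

Gate 7: node-8 and node-22 on → node-49 on.
node-22 and node-49 are on, so node-59 activates (Gate 5).
node-22 and node-59 are on, so node-43 activates (Gate 2).
node-43 and node-8 are on, so node-46 activates (Gate 9).
node-43 and node-46 are on, so node-24 activates (Gate 3).
node-51 would need node-10 and node-49 (Gate 1), but node-10 never turns on. node-35 would need node-48, node-43, and node-30 (Gate 4), but node-30 never turns on. node-30 would need node-49 and node-35 (Gate 8), but node-35 never turns on.

node-24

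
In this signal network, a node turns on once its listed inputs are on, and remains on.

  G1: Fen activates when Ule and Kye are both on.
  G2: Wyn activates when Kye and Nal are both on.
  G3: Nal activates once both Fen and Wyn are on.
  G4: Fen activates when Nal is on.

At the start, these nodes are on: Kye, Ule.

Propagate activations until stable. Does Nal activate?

Nal would need Fen and Wyn (G3), but Wyn never turns on.

No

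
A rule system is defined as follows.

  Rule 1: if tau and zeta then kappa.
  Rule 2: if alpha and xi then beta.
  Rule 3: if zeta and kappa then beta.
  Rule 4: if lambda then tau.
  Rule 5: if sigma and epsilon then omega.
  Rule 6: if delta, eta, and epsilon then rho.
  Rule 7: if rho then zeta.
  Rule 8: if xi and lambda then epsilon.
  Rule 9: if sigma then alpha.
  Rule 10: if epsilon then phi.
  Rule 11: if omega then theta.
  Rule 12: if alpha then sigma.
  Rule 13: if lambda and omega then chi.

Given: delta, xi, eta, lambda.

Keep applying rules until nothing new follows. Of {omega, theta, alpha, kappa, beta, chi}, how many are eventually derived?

2

From xi and lambda, Rule 8 gives epsilon.
From lambda, Rule 4 gives tau.
delta, eta, and epsilon hold, so rho follows (Rule 6).
rho holds, so zeta follows (Rule 7).
From tau and zeta, Rule 1 gives kappa.
zeta and kappa hold, so beta follows (Rule 3).
omega would need sigma and epsilon (Rule 5), but sigma is never established.
theta would need omega (Rule 11), but omega is never established.
alpha would need sigma (Rule 9), but sigma is never established.
kappa: reached.
beta: reached.
chi would need lambda and omega (Rule 13), but omega is never established.
Reached: kappa and beta — 2 of the 6.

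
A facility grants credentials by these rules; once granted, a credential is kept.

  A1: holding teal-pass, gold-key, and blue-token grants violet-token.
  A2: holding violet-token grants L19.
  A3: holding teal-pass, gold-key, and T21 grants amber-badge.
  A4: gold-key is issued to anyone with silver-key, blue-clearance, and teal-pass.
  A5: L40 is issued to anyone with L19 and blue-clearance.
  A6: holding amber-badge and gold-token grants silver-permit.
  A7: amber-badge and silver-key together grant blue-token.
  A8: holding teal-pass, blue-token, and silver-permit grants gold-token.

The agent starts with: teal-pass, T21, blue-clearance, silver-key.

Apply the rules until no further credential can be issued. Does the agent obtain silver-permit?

No

silver-permit would need amber-badge and gold-token (A6), but gold-token is never granted.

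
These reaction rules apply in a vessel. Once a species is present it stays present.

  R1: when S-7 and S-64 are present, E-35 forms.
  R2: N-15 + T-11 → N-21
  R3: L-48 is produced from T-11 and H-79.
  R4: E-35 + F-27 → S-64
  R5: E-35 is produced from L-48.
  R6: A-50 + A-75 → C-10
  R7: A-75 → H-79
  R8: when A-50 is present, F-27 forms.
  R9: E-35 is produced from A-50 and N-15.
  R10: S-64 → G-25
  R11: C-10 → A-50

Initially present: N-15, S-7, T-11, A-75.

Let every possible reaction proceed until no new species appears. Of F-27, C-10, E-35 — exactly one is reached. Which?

E-35

A-75 present → H-79 forms (R7).
T-11 and H-79 present → L-48 forms (R3).
L-48 present → E-35 forms (R5).
F-27 would need A-50 (R8), but A-50 never forms. C-10 would need A-50 and A-75 (R6), but A-50 never forms.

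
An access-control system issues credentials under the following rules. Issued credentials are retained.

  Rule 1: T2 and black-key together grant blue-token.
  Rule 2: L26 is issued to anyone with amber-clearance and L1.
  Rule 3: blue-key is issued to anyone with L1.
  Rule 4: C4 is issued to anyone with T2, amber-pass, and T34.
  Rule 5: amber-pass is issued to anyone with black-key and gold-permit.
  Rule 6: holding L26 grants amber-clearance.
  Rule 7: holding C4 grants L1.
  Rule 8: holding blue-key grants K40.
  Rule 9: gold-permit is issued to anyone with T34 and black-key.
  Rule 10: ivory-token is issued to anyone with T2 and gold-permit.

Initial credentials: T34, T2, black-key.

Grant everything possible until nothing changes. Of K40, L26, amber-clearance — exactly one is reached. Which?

Holding T34 and black-key grants gold-permit (Rule 9).
Holding black-key and gold-permit grants amber-pass (Rule 5).
Holding T2, amber-pass, and T34 grants C4 (Rule 4).
Holding C4 grants L1 (Rule 7).
Holding L1 grants blue-key (Rule 3).
Holding blue-key grants K40 (Rule 8).
L26 would need amber-clearance and L1 (Rule 2), but amber-clearance is never granted. amber-clearance would need L26 (Rule 6), but L26 is never granted.

K40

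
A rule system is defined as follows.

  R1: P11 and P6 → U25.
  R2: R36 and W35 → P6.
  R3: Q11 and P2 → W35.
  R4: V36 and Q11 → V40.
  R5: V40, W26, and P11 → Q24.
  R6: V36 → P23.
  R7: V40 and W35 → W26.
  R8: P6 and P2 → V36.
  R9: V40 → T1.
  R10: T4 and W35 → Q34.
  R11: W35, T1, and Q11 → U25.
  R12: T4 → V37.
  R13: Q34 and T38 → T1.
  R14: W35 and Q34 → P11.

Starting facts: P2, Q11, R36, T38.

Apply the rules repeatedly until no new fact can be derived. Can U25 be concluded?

Yes

From Q11 and P2, R3 gives W35.
R36 and W35 hold, so P6 follows (R2).
From P6 and P2, R8 gives V36.
From V36 and Q11, R4 gives V40.
From V40, R9 gives T1.
W35, T1, and Q11 hold, so U25 follows (R11).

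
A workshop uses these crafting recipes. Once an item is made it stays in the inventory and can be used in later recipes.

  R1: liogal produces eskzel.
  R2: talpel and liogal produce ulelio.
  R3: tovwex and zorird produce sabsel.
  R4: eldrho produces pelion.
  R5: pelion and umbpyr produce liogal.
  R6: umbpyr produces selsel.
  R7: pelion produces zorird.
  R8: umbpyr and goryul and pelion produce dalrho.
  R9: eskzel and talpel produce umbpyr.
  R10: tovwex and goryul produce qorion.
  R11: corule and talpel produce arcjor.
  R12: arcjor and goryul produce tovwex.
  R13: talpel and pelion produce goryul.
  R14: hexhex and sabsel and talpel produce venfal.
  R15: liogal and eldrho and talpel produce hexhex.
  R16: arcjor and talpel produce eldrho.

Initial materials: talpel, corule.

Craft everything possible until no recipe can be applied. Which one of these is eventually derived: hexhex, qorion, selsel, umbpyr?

Using R11, corule and talpel make arcjor.
Using R16, arcjor and talpel make eldrho.
Using R4, eldrho makes pelion.
talpel and pelion → goryul (R13).
arcjor and goryul → tovwex (R12).
Using R10, tovwex and goryul make qorion.
selsel would need umbpyr (R6), but umbpyr is never obtained. hexhex would need liogal, eldrho, and talpel (R15), but liogal is never obtained. umbpyr would need eskzel and talpel (R9), but eskzel is never obtained.

qorion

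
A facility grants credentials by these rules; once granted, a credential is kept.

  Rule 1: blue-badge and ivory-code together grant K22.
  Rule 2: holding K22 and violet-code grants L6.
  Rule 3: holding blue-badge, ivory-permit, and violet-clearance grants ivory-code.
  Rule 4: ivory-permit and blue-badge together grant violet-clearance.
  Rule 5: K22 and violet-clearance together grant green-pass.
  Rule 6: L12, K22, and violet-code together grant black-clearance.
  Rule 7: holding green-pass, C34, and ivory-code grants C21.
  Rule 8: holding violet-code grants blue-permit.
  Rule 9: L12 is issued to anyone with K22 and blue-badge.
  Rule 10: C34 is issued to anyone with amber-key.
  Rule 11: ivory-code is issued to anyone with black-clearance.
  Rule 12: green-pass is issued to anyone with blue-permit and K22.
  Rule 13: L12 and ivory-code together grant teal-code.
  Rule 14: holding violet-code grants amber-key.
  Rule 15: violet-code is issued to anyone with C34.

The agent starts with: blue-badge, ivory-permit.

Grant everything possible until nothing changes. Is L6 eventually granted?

L6 would need K22 and violet-code (Rule 2), but violet-code is never granted.

No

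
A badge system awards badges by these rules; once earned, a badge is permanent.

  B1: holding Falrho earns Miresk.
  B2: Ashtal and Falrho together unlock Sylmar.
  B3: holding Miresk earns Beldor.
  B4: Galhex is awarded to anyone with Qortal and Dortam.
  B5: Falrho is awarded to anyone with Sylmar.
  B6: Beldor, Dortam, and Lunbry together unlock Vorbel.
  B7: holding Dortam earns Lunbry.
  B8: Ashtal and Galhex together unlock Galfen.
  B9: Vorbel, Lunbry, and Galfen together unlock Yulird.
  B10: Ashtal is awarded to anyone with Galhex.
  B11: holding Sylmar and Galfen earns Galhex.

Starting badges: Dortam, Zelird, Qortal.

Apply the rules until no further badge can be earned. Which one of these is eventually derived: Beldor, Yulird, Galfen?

With Qortal and Dortam, Galhex is earned (B4).
With Galhex, Ashtal is earned (B10).
With Ashtal and Galhex, Galfen is earned (B8).
Yulird would need Vorbel, Lunbry, and Galfen (B9), but Vorbel is never earned. Beldor would need Miresk (B3), but Miresk is never earned.

Galfen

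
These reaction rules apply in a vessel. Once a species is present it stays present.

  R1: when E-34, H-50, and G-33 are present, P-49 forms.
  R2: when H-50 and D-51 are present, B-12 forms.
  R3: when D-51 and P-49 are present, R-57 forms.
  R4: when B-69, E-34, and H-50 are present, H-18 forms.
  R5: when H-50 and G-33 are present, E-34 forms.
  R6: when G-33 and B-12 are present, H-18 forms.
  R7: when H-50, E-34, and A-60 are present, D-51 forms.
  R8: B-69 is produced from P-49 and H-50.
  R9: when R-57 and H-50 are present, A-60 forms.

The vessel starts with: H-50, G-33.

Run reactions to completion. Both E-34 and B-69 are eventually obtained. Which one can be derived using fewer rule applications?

E-34: H-50 and G-33 present → E-34 forms (R5). [1 rule application]
B-69: H-50 and G-33 present → E-34 forms (R5). E-34, H-50, and G-33 present → P-49 forms (R1). P-49 and H-50 present → B-69 forms (R8). [3 rule applications]
E-34 needs fewer.

E-34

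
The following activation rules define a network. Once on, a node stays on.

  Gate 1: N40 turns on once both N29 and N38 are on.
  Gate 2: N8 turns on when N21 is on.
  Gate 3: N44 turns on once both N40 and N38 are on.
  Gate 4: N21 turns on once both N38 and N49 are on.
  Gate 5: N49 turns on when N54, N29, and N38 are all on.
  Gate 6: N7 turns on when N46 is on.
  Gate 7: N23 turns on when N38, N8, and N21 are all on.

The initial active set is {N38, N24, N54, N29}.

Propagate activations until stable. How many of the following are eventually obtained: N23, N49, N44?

3

Gate 1: N29 and N38 on → N40 on.
Gate 5: N54, N29, and N38 on → N49 on.
Gate 4: N38 and N49 on → N21 on.
Gate 3: N40 and N38 on → N44 on.
Gate 2: N21 on → N8 on.
Gate 7: N38, N8, and N21 on → N23 on.
N23: reached.
N49: reached.
N44: reached.
All 3 are reached.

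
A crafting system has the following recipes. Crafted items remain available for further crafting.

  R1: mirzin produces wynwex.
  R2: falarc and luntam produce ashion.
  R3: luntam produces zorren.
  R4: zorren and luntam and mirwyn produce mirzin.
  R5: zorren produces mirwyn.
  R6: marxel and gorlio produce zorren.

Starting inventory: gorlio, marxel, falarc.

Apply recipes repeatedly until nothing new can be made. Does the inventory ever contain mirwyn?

Yes

Using R6, marxel and gorlio make zorren.
zorren → mirwyn (R5).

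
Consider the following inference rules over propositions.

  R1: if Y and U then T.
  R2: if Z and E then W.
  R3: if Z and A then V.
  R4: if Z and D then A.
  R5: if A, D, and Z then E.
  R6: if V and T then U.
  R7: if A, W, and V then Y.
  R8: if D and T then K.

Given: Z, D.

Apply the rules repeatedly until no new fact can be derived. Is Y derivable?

From Z and D, R4 gives A.
From A, D, and Z, R5 gives E.
Z and A hold, so V follows (R3).
From Z and E, R2 gives W.
A, W, and V hold, so Y follows (R7).

Yes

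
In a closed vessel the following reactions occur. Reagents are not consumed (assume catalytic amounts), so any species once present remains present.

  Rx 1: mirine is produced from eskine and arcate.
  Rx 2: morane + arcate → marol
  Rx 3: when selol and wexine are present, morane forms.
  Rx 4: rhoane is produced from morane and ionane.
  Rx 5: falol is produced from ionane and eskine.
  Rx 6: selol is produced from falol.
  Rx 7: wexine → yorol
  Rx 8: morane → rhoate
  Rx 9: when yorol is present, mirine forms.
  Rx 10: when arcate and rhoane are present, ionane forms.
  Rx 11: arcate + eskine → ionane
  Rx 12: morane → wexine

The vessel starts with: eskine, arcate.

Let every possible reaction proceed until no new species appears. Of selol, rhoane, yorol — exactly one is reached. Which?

arcate and eskine present → ionane forms (Rx 11).
ionane and eskine present → falol forms (Rx 5).
falol present → selol forms (Rx 6).
yorol would need wexine (Rx 7), but wexine never forms. rhoane would need morane and ionane (Rx 4), but morane never forms.

selol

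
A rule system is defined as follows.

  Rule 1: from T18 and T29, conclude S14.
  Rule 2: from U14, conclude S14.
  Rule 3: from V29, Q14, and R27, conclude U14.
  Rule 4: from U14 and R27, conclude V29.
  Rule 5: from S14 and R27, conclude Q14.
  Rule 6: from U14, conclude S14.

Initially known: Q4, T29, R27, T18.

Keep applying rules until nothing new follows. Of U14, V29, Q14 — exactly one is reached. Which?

From T18 and T29, Rule 1 gives S14.
From S14 and R27, Rule 5 gives Q14.
V29 would need U14 and R27 (Rule 4), but U14 is never established. U14 would need V29, Q14, and R27 (Rule 3), but V29 is never established.

Q14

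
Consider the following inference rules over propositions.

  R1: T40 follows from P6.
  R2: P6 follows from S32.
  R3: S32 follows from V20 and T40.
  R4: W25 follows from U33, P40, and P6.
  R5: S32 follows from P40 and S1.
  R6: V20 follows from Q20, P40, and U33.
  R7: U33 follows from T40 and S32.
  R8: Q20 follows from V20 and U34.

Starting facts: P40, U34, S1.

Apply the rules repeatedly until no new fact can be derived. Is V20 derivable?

No

V20 would need Q20, P40, and U33 (R6), but Q20 is never established.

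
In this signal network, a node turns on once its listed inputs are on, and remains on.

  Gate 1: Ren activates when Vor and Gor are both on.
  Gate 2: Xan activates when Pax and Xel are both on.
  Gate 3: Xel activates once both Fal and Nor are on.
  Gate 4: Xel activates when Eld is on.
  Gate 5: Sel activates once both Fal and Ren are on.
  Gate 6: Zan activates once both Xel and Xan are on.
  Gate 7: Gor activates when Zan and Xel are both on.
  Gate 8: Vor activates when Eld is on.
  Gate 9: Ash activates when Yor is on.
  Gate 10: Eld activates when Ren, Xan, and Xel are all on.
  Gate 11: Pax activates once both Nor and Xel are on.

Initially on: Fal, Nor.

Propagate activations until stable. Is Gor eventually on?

Yes

Gate 3: Fal and Nor on → Xel on.
Gate 11: Nor and Xel on → Pax on.
Pax and Xel are on, so Xan activates (Gate 2).
Xel and Xan are on, so Zan activates (Gate 6).
Zan and Xel are on, so Gor activates (Gate 7).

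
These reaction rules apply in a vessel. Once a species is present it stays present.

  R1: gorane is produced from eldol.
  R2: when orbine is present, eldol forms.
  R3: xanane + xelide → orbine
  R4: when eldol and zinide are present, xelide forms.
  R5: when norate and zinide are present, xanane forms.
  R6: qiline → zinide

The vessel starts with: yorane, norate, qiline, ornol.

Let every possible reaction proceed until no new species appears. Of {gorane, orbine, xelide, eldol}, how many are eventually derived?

gorane would need eldol (R1), but eldol never forms.
orbine would need xanane and xelide (R3), but xelide never forms.
xelide would need eldol and zinide (R4), but eldol never forms.
eldol would need orbine (R2), but orbine never forms.
None of the 4 are reached.

0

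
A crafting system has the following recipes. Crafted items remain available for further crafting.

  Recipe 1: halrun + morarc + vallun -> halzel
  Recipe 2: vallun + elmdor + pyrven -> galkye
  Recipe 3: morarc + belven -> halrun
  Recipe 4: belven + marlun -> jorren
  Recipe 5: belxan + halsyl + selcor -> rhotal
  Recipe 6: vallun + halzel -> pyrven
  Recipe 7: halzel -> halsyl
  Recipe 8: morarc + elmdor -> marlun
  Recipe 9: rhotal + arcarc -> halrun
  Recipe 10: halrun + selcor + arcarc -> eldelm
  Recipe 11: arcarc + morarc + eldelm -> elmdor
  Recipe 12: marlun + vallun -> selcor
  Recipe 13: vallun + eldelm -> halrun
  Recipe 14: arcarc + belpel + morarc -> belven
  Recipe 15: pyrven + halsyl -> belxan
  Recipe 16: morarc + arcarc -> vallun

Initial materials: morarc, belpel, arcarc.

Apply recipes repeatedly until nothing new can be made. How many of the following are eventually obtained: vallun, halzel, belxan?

3

Using Recipe 14, arcarc, belpel, and morarc make belven.
morarc + arcarc -> vallun (Recipe 16).
Using Recipe 3, morarc and belven make halrun.
halrun + morarc + vallun -> halzel (Recipe 1).
vallun + halzel -> pyrven (Recipe 6).
Using Recipe 7, halzel makes halsyl.
pyrven + halsyl -> belxan (Recipe 15).
vallun: reached.
halzel: reached.
belxan: reached.
All 3 are reached.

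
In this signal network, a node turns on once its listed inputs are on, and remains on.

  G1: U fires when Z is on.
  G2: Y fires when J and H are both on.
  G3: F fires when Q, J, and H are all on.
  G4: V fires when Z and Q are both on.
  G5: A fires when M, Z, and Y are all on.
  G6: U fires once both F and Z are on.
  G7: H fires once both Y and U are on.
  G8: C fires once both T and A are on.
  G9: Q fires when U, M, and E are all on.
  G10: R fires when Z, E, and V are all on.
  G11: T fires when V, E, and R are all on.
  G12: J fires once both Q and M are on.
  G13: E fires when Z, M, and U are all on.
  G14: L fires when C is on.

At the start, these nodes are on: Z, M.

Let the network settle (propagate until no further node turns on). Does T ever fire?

Z is on, so U fires (G1).
G13: Z, M, and U on → E on.
G9: U, M, and E on → Q on.
Z and Q are on, so V fires (G4).
G10: Z, E, and V on → R on.
V, E, and R are on, so T fires (G11).

Yes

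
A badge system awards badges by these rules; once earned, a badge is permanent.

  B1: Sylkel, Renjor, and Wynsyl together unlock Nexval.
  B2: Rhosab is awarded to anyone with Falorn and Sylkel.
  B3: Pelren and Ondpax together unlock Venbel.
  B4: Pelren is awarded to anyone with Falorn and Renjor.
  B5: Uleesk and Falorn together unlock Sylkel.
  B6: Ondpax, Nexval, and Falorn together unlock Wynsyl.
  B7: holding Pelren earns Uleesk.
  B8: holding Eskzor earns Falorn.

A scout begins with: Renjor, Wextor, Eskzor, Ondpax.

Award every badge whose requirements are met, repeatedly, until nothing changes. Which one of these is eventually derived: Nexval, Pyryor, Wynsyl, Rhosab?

Rhosab

With Eskzor, Falorn is earned (B8).
With Falorn and Renjor, Pelren is earned (B4).
With Pelren, Uleesk is earned (B7).
With Uleesk and Falorn, Sylkel is earned (B5).
With Falorn and Sylkel, Rhosab is earned (B2).
Wynsyl would need Ondpax, Nexval, and Falorn (B6), but Nexval is never earned. No rule produces Pyryor, and it is not given. Nexval would need Sylkel, Renjor, and Wynsyl (B1), but Wynsyl is never earned.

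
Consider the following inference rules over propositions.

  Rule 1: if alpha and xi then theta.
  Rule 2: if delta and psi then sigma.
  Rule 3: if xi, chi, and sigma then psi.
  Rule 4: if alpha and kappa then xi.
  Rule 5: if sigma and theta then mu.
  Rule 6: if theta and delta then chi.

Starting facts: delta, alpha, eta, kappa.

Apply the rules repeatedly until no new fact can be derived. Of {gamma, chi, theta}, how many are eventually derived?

alpha and kappa hold, so xi follows (Rule 4).
alpha and xi hold, so theta follows (Rule 1).
theta and delta hold, so chi follows (Rule 6).
No rule produces gamma, and it is not given.
chi: reached.
theta: reached.
Reached: chi and theta — 2 of the 3.

2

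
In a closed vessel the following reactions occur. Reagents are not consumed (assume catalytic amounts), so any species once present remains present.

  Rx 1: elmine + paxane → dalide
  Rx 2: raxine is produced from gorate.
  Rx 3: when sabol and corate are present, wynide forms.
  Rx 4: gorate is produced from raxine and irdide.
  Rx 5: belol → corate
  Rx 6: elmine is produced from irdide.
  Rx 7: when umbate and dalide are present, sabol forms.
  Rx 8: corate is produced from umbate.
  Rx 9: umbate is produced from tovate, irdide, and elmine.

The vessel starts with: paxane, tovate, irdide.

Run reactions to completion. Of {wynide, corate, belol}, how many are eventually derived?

2

irdide present → elmine forms (Rx 6).
tovate, irdide, and elmine present → umbate forms (Rx 9).
elmine and paxane present → dalide forms (Rx 1).
umbate and dalide present → sabol forms (Rx 7).
umbate present → corate forms (Rx 8).
sabol and corate present → wynide forms (Rx 3).
wynide: reached.
corate: reached.
No rule produces belol, and it is not given.
Reached: wynide and corate — 2 of the 3.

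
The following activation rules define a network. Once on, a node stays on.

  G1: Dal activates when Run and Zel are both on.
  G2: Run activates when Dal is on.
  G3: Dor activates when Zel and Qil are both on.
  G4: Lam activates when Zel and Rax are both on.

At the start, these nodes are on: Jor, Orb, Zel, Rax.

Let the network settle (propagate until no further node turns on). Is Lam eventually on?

Yes

G4: Zel and Rax on → Lam on.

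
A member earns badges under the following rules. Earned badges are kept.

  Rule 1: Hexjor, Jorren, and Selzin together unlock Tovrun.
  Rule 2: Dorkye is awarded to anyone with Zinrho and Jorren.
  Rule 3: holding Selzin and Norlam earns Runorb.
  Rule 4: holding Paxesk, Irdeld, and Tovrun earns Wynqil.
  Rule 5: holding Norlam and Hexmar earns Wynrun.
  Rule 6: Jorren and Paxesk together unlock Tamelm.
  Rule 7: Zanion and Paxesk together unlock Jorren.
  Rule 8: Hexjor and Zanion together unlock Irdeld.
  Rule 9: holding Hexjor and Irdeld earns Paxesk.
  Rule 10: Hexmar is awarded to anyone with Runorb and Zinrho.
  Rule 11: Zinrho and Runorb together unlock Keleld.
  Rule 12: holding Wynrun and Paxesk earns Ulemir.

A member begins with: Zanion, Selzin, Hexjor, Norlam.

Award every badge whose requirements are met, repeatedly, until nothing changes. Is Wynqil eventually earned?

Yes

With Hexjor and Zanion, Irdeld is earned (Rule 8).
With Hexjor and Irdeld, Paxesk is earned (Rule 9).
With Zanion and Paxesk, Jorren is earned (Rule 7).
With Hexjor, Jorren, and Selzin, Tovrun is earned (Rule 1).
With Paxesk, Irdeld, and Tovrun, Wynqil is earned (Rule 4).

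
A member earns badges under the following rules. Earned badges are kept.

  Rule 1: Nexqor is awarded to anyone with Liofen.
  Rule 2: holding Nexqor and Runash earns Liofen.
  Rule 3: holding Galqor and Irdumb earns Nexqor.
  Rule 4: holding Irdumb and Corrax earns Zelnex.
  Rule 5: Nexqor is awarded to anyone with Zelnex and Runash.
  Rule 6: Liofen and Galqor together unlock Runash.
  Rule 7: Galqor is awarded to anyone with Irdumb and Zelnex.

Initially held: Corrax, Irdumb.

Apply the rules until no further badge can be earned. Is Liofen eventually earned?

No

Liofen would need Nexqor and Runash (Rule 2), but Runash is never earned.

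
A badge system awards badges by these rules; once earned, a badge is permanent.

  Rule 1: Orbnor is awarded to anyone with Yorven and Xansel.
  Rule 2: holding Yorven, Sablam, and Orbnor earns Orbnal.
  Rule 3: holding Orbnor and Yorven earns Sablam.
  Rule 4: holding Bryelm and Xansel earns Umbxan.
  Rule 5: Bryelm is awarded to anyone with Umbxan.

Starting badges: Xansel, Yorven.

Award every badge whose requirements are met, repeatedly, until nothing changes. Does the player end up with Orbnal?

Yes

With Yorven and Xansel, Orbnor is earned (Rule 1).
With Orbnor and Yorven, Sablam is earned (Rule 3).
With Yorven, Sablam, and Orbnor, Orbnal is earned (Rule 2).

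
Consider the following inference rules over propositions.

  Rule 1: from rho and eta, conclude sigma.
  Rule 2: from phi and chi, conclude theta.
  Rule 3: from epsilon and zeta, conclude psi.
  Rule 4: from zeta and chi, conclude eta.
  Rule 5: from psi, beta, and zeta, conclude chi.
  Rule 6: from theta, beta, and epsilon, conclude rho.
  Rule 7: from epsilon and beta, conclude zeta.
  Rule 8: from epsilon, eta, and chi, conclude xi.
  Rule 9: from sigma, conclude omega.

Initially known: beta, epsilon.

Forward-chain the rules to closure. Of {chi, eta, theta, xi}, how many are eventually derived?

From epsilon and beta, Rule 7 gives zeta.
From epsilon and zeta, Rule 3 gives psi.
From psi, beta, and zeta, Rule 5 gives chi.
From zeta and chi, Rule 4 gives eta.
From epsilon, eta, and chi, Rule 8 gives xi.
chi: reached.
eta: reached.
theta would need phi and chi (Rule 2), but phi is never established.
xi: reached.
Reached: chi, eta, and xi — 3 of the 4.

3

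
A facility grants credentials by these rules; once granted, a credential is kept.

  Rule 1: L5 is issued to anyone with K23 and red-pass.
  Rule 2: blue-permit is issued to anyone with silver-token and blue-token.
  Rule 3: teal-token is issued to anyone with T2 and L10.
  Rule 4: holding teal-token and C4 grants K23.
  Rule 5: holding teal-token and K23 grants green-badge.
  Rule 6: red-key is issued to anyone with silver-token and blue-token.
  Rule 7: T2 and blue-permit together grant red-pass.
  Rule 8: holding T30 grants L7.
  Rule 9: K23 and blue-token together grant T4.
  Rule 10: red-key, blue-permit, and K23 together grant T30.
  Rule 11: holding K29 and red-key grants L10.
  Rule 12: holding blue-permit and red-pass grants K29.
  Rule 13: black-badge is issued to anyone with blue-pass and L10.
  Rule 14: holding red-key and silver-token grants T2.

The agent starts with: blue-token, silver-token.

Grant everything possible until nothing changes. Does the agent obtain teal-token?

Holding silver-token and blue-token grants red-key (Rule 6).
Holding silver-token and blue-token grants blue-permit (Rule 2).
Holding red-key and silver-token grants T2 (Rule 14).
Holding T2 and blue-permit grants red-pass (Rule 7).
Holding blue-permit and red-pass grants K29 (Rule 12).
Holding K29 and red-key grants L10 (Rule 11).
Holding T2 and L10 grants teal-token (Rule 3).

Yes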